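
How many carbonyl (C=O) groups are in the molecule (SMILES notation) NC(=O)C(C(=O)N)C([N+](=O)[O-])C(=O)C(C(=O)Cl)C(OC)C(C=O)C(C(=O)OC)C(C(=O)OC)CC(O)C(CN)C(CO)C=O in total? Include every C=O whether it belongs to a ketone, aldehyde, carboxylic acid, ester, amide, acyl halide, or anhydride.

8

H2NCO: amide, 1 C=O (running total 1).
CH(CONH2): amide, 1 C=O (running total 2).
CO: ketone, 1 C=O (running total 3).
CH(COCl): acyl halide, 1 C=O (running total 4).
CH(CHO): aldehyde, 1 C=O (running total 5).
CH(COOCH3): ester, 1 C=O (running total 6).
CH(COOCH3): ester, 1 C=O (running total 7).
CHO: aldehyde, 1 C=O (running total 8).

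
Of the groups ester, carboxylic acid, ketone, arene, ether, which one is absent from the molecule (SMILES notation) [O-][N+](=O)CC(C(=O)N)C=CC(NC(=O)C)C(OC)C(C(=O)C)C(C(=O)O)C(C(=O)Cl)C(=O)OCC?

ketone: present (CH(COCH3) — pendant –COCH3: carbonyl C bonded to two carbons → ketone).
ester: present (COOCH2CH3 — –C(=O)OCH2CH3: carbonyl C bonded to C and to –OEt → ester).
ether: present (CH(OCH3) — pendant –OCH3: C–O–C with sp³ C, no adjacent C=O → ether).
carboxylic acid: present (CH(COOH) — pendant –COOH: carbonyl C bonded to C and –OH → carboxylic acid).
arene: no segment matches this pattern.

arene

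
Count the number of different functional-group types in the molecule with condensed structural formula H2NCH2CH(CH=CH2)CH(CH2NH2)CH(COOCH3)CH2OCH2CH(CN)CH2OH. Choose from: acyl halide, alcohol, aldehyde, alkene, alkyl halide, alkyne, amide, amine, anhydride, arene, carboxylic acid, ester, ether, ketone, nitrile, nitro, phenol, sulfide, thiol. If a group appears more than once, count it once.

–NH2 on an sp³ carbon with no adjacent C=O → amine.
pendant –CH=CH2: C=C double bond → alkene.
pendant –CH2NH2: N on sp³ C, no adjacent C=O → amine.
pendant –COOCH3: carbonyl C bonded to C and –OCH3 → ester.
C–O–C with sp³ carbons on both sides and no adjacent C=O → ether.
pendant –C≡N: nitrile.
–OH on an sp³ carbon → alcohol.
Distinct types present: alcohol, alkene, amine, ester, ether, nitrile.

6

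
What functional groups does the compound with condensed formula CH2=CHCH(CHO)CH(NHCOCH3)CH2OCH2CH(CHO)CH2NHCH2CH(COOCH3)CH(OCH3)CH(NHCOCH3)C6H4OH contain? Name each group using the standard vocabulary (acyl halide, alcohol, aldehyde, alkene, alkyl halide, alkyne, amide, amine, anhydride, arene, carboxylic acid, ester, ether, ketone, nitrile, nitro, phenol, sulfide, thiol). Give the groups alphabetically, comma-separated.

aldehyde, alkene, amide, amine, arene, ester, ether, phenol

C=C double bond → alkene.
pendant –CHO: carbonyl C bonded to C and H → aldehyde.
pendant –NHC(=O)CH3: N bonded to a carbonyl → amide (not amine).
C–O–C with sp³ carbons on both sides and no adjacent C=O → ether.
pendant –CHO: carbonyl C bonded to C and H → aldehyde.
C–N–C with sp³ carbons and no adjacent C=O → amine (secondary).
pendant –COOCH3: carbonyl C bonded to C and –OCH3 → ester.
pendant –OCH3: C–O–C with sp³ C, no adjacent C=O → ether.
pendant –NHC(=O)CH3: N bonded to a carbonyl → amide (not amine).
–OH attached directly to an aromatic ring → phenol (not alcohol); the ring itself is an arene.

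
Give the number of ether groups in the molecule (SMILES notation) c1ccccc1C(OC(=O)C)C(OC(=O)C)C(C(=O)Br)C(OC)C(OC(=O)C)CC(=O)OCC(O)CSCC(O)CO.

Reading the structure from left to right:
  C6H5: C6H5– phenyl ring → arene.
  CH(OCOCH3): pendant –OC(=O)CH3: an acyloxy group → ester.
  CH(OCOCH3): pendant –OC(=O)CH3: an acyloxy group → ester.
  CH(COBr): pendant –C(=O)X: carbonyl C bonded to C and halogen → acyl halide.
  CH(OCH3): pendant –OCH3: C–O–C with sp³ C, no adjacent C=O → ether.
  CH(OCOCH3): pendant –OC(=O)CH3: an acyloxy group → ester.
  CH2COOCH2: –C(=O)–O–C with C on the carbonyl side → ester.
  CH(OH): –OH on an sp³ carbon → alcohol (secondary).
  CH2SCH2: C–S–C linkage → sulfide (thioether).
  CH(OH): –OH on an sp³ carbon → alcohol (secondary).
  CH2OH: –OH on an sp³ carbon → alcohol.
Ether appears at: CH(OCH3) → 1.

1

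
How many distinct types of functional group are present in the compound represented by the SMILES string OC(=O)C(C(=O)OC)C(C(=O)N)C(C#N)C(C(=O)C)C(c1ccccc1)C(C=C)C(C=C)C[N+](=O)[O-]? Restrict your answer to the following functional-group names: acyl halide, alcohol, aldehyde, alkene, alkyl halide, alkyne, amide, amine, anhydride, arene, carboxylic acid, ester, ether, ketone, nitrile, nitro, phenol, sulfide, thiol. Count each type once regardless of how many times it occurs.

8

Reading the structure from left to right:
  HOOC: –COOH: carbonyl C bonded to –OH and C → carboxylic acid (the –OH is not a separate alcohol).
  CH(COOCH3): pendant –COOCH3: carbonyl C bonded to C and –OCH3 → ester.
  CH(CONH2): pendant –CONH2: carbonyl C bonded to C and N → amide.
  CH(CN): pendant –C≡N: nitrile.
  CH(COCH3): pendant –COCH3: carbonyl C bonded to two carbons → ketone.
  CH(C6H5): pendant –C6H5: benzene ring → arene.
  CH(CH=CH2): pendant –CH=CH2: C=C double bond → alkene.
  CH(CH=CH2): pendant –CH=CH2: C=C double bond → alkene.
  CH2NO2: –NO2 on carbon → nitro group.
Distinct types present: alkene, amide, arene, carboxylic acid, ester, ketone, nitrile, nitro.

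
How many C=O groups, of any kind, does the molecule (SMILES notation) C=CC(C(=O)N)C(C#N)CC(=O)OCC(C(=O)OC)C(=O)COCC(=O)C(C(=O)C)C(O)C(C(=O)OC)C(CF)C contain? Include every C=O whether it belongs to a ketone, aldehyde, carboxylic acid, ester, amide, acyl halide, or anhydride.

CH(CONH2): amide, 1 C=O (running total 1).
CH2COOCH2: ester, 1 C=O (running total 2).
CH(COOCH3): ester, 1 C=O (running total 3).
CO: ketone, 1 C=O (running total 4).
CO: ketone, 1 C=O (running total 5).
CH(COCH3): ketone, 1 C=O (running total 6).
CH(COOCH3): ester, 1 C=O (running total 7).

7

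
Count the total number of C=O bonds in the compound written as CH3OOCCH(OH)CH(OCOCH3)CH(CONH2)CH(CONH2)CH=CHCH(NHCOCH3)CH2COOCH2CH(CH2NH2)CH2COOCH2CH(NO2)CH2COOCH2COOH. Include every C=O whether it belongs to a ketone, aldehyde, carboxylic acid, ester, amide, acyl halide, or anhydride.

CH3OOC: ester, 1 C=O (running total 1).
CH(OCOCH3): ester, 1 C=O (running total 2).
CH(CONH2): amide, 1 C=O (running total 3).
CH(CONH2): amide, 1 C=O (running total 4).
CH(NHCOCH3): amide, 1 C=O (running total 5).
CH2COOCH2: ester, 1 C=O (running total 6).
CH2COOCH2: ester, 1 C=O (running total 7).
CH2COOCH2: ester, 1 C=O (running total 8).
COOH: carboxylic acid, 1 C=O (running total 9).

9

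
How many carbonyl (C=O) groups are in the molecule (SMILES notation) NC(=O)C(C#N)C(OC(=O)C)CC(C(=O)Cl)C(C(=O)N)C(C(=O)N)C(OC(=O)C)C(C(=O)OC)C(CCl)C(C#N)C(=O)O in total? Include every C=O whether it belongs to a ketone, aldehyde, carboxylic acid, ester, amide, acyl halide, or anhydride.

H2NCO: amide, 1 C=O (running total 1).
CH(OCOCH3): ester, 1 C=O (running total 2).
CH(COCl): acyl halide, 1 C=O (running total 3).
CH(CONH2): amide, 1 C=O (running total 4).
CH(CONH2): amide, 1 C=O (running total 5).
CH(OCOCH3): ester, 1 C=O (running total 6).
CH(COOCH3): ester, 1 C=O (running total 7).
COOH: carboxylic acid, 1 C=O (running total 8).

8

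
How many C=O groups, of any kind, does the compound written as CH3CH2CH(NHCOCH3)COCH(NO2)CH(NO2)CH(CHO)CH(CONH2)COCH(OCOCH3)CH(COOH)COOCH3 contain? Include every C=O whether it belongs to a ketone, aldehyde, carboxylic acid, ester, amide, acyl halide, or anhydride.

CH(NHCOCH3): amide, 1 C=O (running total 1).
CO: ketone, 1 C=O (running total 2).
CH(CHO): aldehyde, 1 C=O (running total 3).
CH(CONH2): amide, 1 C=O (running total 4).
CO: ketone, 1 C=O (running total 5).
CH(OCOCH3): ester, 1 C=O (running total 6).
CH(COOH): carboxylic acid, 1 C=O (running total 7).
COOCH3: ester, 1 C=O (running total 8).

8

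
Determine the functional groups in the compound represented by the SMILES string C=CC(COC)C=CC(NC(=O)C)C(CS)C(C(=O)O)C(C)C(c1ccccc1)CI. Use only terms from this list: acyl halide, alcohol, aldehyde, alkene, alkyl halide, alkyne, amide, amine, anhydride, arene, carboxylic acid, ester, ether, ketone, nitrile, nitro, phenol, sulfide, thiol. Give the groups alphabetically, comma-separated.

Reading the structure from left to right:
  CH2=CH: C=C double bond → alkene.
  CH(CH2OCH3): pendant –CH2OCH3: C–O–C linkage → ether.
  CH=CH: C=C double bond → alkene.
  CH(NHCOCH3): pendant –NHC(=O)CH3: N bonded to a carbonyl → amide (not amine).
  CH(CH2SH): pendant –CH2SH → thiol.
  CH(COOH): pendant –COOH: carbonyl C bonded to C and –OH → carboxylic acid.
  CH(C6H5): pendant –C6H5: benzene ring → arene.
  CH2I: halogen on an sp³ carbon → alkyl halide.

alkene, alkyl halide, amide, arene, carboxylic acid, ether, thiol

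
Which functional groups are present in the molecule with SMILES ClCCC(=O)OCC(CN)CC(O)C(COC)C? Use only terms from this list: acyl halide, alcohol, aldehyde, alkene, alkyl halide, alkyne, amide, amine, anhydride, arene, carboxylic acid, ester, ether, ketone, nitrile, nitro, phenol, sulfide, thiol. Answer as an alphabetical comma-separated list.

halogen on an sp³ carbon → alkyl halide.
–C(=O)–O–C with C on the carbonyl side → ester.
pendant –CH2NH2: N on sp³ C, no adjacent C=O → amine.
–OH on an sp³ carbon → alcohol (secondary).
pendant –CH2OCH3: C–O–C linkage → ether.

alcohol, alkyl halide, amine, ester, ether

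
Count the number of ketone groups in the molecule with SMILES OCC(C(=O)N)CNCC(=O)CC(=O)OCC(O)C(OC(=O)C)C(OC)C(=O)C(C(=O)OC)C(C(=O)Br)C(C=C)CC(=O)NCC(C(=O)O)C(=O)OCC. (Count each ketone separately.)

2

HO– on an sp³ carbon → alcohol.
pendant –CONH2: carbonyl C bonded to C and N → amide.
C–N–C with sp³ carbons and no adjacent C=O → amine (secondary).
–C(=O)– with carbon on both sides → ketone.
–C(=O)–O–C with C on the carbonyl side → ester.
–OH on an sp³ carbon → alcohol (secondary).
pendant –OC(=O)CH3: an acyloxy group → ester.
pendant –OCH3: C–O–C with sp³ C, no adjacent C=O → ether.
–C(=O)– with carbon on both sides → ketone.
pendant –COOCH3: carbonyl C bonded to C and –OCH3 → ester.
pendant –C(=O)X: carbonyl C bonded to C and halogen → acyl halide.
pendant –CH=CH2: C=C double bond → alkene.
–C(=O)–N– linkage → amide (the N is not an amine).
pendant –COOH: carbonyl C bonded to C and –OH → carboxylic acid.
–C(=O)OCH2CH3: carbonyl C bonded to C and to –OEt → ester.
Ketone appears at: CO, CO → 2.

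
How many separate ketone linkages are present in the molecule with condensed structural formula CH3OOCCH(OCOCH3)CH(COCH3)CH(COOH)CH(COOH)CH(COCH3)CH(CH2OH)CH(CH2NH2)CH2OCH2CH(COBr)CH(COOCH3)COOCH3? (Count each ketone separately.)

2

Working along the chain:
  CH3OOC: CH3O–C(=O)–: carbonyl C bonded to C and to –OCH3 → ester (not ketone + ether).
  CH(OCOCH3): pendant –OC(=O)CH3: an acyloxy group → ester.
  CH(COCH3): pendant –COCH3: carbonyl C bonded to two carbons → ketone.
  CH(COOH): pendant –COOH: carbonyl C bonded to C and –OH → carboxylic acid.
  CH(COOH): pendant –COOH: carbonyl C bonded to C and –OH → carboxylic acid.
  CH(COCH3): pendant –COCH3: carbonyl C bonded to two carbons → ketone.
  CH(CH2OH): pendant –CH2OH on an sp³ backbone C → alcohol.
  CH(CH2NH2): pendant –CH2NH2: N on sp³ C, no adjacent C=O → amine.
  CH2OCH2: C–O–C with sp³ carbons on both sides and no adjacent C=O → ether.
  CH(COBr): pendant –C(=O)X: carbonyl C bonded to C and halogen → acyl halide.
  CH(COOCH3): pendant –COOCH3: carbonyl C bonded to C and –OCH3 → ester.
  COOCH3: –C(=O)OCH3: carbonyl C bonded to C and to –OCH3 → ester (not ketone + ether).
Ketone appears at: CH(COCH3), CH(COCH3) → 2.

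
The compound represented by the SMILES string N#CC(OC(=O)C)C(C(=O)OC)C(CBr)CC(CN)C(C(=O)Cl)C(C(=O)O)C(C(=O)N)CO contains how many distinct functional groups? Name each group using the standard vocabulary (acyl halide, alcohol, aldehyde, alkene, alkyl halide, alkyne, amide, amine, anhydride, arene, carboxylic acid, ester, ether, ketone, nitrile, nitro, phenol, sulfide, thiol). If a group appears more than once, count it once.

8

N≡C–: carbon triple-bonded to nitrogen → nitrile.
pendant –OC(=O)CH3: an acyloxy group → ester.
pendant –COOCH3: carbonyl C bonded to C and –OCH3 → ester.
pendant –CH2X: halogen on sp³ carbon → alkyl halide.
pendant –CH2NH2: N on sp³ C, no adjacent C=O → amine.
pendant –C(=O)X: carbonyl C bonded to C and halogen → acyl halide.
pendant –COOH: carbonyl C bonded to C and –OH → carboxylic acid.
pendant –CONH2: carbonyl C bonded to C and N → amide.
–OH on an sp³ carbon → alcohol.
Distinct types present: acyl halide, alcohol, alkyl halide, amide, amine, carboxylic acid, ester, nitrile.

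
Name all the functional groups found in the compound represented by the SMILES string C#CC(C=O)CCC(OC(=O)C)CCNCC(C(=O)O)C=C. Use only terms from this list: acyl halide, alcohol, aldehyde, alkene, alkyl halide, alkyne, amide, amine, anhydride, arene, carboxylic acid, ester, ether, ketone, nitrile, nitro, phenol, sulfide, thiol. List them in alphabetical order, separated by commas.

Working along the chain:
  HC≡C: C≡C triple bond → alkyne.
  CH(CHO): pendant –CHO: carbonyl C bonded to C and H → aldehyde.
  CH(OCOCH3): pendant –OC(=O)CH3: an acyloxy group → ester.
  CH2NHCH2: C–N–C with sp³ carbons and no adjacent C=O → amine (secondary).
  CH(COOH): pendant –COOH: carbonyl C bonded to C and –OH → carboxylic acid.
  CH=CH2: C=C double bond → alkene.

aldehyde, alkene, alkyne, amine, carboxylic acid, ester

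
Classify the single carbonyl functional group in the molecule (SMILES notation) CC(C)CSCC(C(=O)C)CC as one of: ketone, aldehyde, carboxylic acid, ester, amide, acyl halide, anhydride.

The carbonyl is in the CH(COCH3) segment: pendant –COCH3: carbonyl C bonded to two carbons → ketone.

ketone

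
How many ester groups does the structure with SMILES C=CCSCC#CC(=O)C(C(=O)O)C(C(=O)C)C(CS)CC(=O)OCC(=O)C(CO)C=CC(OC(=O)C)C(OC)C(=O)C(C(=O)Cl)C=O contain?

2

C=C double bond → alkene.
C–S–C linkage → sulfide (thioether).
C≡C triple bond → alkyne.
–C(=O)– with carbon on both sides → ketone.
pendant –COOH: carbonyl C bonded to C and –OH → carboxylic acid.
pendant –COCH3: carbonyl C bonded to two carbons → ketone.
pendant –CH2SH → thiol.
–C(=O)–O–C with C on the carbonyl side → ester.
–C(=O)– with carbon on both sides → ketone.
pendant –CH2OH on an sp³ backbone C → alcohol.
C=C double bond → alkene.
pendant –OC(=O)CH3: an acyloxy group → ester.
pendant –OCH3: C–O–C with sp³ C, no adjacent C=O → ether.
–C(=O)– with carbon on both sides → ketone.
pendant –C(=O)X: carbonyl C bonded to C and halogen → acyl halide.
terminal –CHO: carbonyl C bonded to H and C → aldehyde.
Ester appears at: CH2COOCH2, CH(OCOCH3) → 2.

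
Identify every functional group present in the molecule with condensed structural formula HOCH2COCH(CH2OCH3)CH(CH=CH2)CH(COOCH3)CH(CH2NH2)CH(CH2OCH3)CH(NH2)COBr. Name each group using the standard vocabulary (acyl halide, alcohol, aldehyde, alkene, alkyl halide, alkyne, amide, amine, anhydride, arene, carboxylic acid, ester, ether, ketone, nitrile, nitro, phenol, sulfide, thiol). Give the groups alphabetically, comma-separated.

Taking each segment in turn:
  HOCH2: HO– on an sp³ carbon → alcohol.
  CO: –C(=O)– with carbon on both sides → ketone.
  CH(CH2OCH3): pendant –CH2OCH3: C–O–C linkage → ether.
  CH(CH=CH2): pendant –CH=CH2: C=C double bond → alkene.
  CH(COOCH3): pendant –COOCH3: carbonyl C bonded to C and –OCH3 → ester.
  CH(CH2NH2): pendant –CH2NH2: N on sp³ C, no adjacent C=O → amine.
  CH(CH2OCH3): pendant –CH2OCH3: C–O–C linkage → ether.
  CH(NH2): –NH2 on an sp³ carbon with no adjacent C=O → amine.
  COBr: –C(=O)Br: carbonyl C bonded to C and to a halogen → acyl halide (not alkyl halide).

acyl halide, alcohol, alkene, amine, ester, ether, ketone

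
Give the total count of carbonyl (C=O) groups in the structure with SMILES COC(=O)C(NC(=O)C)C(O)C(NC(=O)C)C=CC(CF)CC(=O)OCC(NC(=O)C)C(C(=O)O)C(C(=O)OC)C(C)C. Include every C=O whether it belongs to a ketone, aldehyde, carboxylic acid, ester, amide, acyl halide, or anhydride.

7

CH3OOC: ester, 1 C=O (running total 1).
CH(NHCOCH3): amide, 1 C=O (running total 2).
CH(NHCOCH3): amide, 1 C=O (running total 3).
CH2COOCH2: ester, 1 C=O (running total 4).
CH(NHCOCH3): amide, 1 C=O (running total 5).
CH(COOH): carboxylic acid, 1 C=O (running total 6).
CH(COOCH3): ester, 1 C=O (running total 7).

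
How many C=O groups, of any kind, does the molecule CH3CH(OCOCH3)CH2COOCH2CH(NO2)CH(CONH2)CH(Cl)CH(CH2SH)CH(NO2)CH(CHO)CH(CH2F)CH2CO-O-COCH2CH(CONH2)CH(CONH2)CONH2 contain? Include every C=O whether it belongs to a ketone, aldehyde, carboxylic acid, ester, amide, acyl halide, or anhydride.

9

CH(OCOCH3): ester, 1 C=O (running total 1).
CH2COOCH2: ester, 1 C=O (running total 2).
CH(CONH2): amide, 1 C=O (running total 3).
CH(CHO): aldehyde, 1 C=O (running total 4).
CH2CO-O-COCH2: anhydride, 2 C=O (running total 6).
CH(CONH2): amide, 1 C=O (running total 7).
CH(CONH2): amide, 1 C=O (running total 8).
CONH2: amide, 1 C=O (running total 9).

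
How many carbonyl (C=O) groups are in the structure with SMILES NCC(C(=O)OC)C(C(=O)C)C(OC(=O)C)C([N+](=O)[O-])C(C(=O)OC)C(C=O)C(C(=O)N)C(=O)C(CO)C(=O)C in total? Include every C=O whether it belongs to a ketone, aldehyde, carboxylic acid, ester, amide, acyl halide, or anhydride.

CH(COOCH3): ester, 1 C=O (running total 1).
CH(COCH3): ketone, 1 C=O (running total 2).
CH(OCOCH3): ester, 1 C=O (running total 3).
CH(COOCH3): ester, 1 C=O (running total 4).
CH(CHO): aldehyde, 1 C=O (running total 5).
CH(CONH2): amide, 1 C=O (running total 6).
CO: ketone, 1 C=O (running total 7).
CO: ketone, 1 C=O (running total 8).

8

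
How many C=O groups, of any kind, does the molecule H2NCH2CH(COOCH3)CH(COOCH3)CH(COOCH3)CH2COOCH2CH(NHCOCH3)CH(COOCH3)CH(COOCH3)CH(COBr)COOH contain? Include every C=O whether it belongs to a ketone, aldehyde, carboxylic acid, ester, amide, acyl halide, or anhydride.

9

CH(COOCH3): ester, 1 C=O (running total 1).
CH(COOCH3): ester, 1 C=O (running total 2).
CH(COOCH3): ester, 1 C=O (running total 3).
CH2COOCH2: ester, 1 C=O (running total 4).
CH(NHCOCH3): amide, 1 C=O (running total 5).
CH(COOCH3): ester, 1 C=O (running total 6).
CH(COOCH3): ester, 1 C=O (running total 7).
CH(COBr): acyl halide, 1 C=O (running total 8).
COOH: carboxylic acid, 1 C=O (running total 9).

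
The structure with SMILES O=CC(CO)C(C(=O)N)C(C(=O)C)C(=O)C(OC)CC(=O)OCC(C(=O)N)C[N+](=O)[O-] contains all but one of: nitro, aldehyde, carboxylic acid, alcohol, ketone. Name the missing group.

alcohol: present (CH(CH2OH) — pendant –CH2OH on an sp³ backbone C → alcohol).
aldehyde: present (OHC — terminal –CHO: carbonyl C bonded to H and C → aldehyde).
nitro: present (CH2NO2 — –NO2 on carbon → nitro group).
ketone: present (CH(COCH3) — pendant –COCH3: carbonyl C bonded to two carbons → ketone).
carboxylic acid: absent. In CH2COOCH2, the acyl oxygen is bonded to carbon (–O–C), not to H, so this is an ester. In CH(CONH2), the carbonyl is bonded to nitrogen, not to –OH; that is an amide.

carboxylic acid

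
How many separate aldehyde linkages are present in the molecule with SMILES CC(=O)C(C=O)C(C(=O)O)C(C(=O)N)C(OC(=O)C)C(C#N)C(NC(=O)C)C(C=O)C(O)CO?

–C(=O)– with carbon on both sides → ketone.
pendant –CHO: carbonyl C bonded to C and H → aldehyde.
pendant –COOH: carbonyl C bonded to C and –OH → carboxylic acid.
pendant –CONH2: carbonyl C bonded to C and N → amide.
pendant –OC(=O)CH3: an acyloxy group → ester.
pendant –C≡N: nitrile.
pendant –NHC(=O)CH3: N bonded to a carbonyl → amide (not amine).
pendant –CHO: carbonyl C bonded to C and H → aldehyde.
–OH on an sp³ carbon → alcohol (secondary).
–OH on an sp³ carbon → alcohol.
Aldehyde appears at: CH(CHO), CH(CHO) → 2.

2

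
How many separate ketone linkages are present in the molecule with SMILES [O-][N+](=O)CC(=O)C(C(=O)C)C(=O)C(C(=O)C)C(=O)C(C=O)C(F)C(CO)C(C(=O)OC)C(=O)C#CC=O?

–NO2 on carbon → nitro group.
–C(=O)– with carbon on both sides → ketone.
pendant –COCH3: carbonyl C bonded to two carbons → ketone.
–C(=O)– with carbon on both sides → ketone.
pendant –COCH3: carbonyl C bonded to two carbons → ketone.
–C(=O)– with carbon on both sides → ketone.
pendant –CHO: carbonyl C bonded to C and H → aldehyde.
halogen on an sp³ carbon → alkyl halide.
pendant –CH2OH on an sp³ backbone C → alcohol.
pendant –COOCH3: carbonyl C bonded to C and –OCH3 → ester.
–C(=O)– with carbon on both sides → ketone.
C≡C triple bond → alkyne.
terminal –CHO: carbonyl C bonded to H and C → aldehyde.
Ketone appears at: CO, CH(COCH3), CO, CH(COCH3), CO, CO → 6.

6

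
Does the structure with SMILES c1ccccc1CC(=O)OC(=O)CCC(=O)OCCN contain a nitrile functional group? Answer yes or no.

no

Reading the structure from left to right:
  C6H5: C6H5– phenyl ring → arene.
  CH2CO-O-COCH2: two acyl groups sharing one oxygen, –C(=O)–O–C(=O)– → anhydride.
  CH2COOCH2: –C(=O)–O–C with C on the carbonyl side → ester.
  CH2NH2: –NH2 on an sp³ carbon with no adjacent C=O → amine.
The groups actually present are: amine, anhydride, arene, ester.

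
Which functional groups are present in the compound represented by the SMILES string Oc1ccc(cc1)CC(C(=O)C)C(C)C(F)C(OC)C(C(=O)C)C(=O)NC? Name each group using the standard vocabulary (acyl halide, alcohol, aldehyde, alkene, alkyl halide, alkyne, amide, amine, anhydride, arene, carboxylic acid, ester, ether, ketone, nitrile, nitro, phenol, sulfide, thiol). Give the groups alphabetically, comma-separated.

Reading the structure from left to right:
  HOC6H4: –OH attached directly to an aromatic ring → phenol (not alcohol); the ring itself is an arene.
  CH(COCH3): pendant –COCH3: carbonyl C bonded to two carbons → ketone.
  CH(F): halogen on an sp³ carbon → alkyl halide.
  CH(OCH3): pendant –OCH3: C–O–C with sp³ C, no adjacent C=O → ether.
  CH(COCH3): pendant –COCH3: carbonyl C bonded to two carbons → ketone.
  CONHCH3: –C(=O)NHCH3: carbonyl C bonded to C and to N → amide (the N is not an amine).

alkyl halide, amide, arene, ether, ketone, phenol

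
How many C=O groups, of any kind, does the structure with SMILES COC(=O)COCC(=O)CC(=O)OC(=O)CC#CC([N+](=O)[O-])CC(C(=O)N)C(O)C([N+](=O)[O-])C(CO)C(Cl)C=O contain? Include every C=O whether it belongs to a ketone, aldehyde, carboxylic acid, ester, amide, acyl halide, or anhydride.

6

CH3OOC: ester, 1 C=O (running total 1).
CO: ketone, 1 C=O (running total 2).
CH2CO-O-COCH2: anhydride, 2 C=O (running total 4).
CH(CONH2): amide, 1 C=O (running total 5).
CHO: aldehyde, 1 C=O (running total 6).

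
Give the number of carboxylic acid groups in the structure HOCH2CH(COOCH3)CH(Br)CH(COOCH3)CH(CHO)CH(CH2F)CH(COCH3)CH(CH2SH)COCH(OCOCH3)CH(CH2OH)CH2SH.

HO– on an sp³ carbon → alcohol.
pendant –COOCH3: carbonyl C bonded to C and –OCH3 → ester.
halogen on an sp³ carbon → alkyl halide.
pendant –COOCH3: carbonyl C bonded to C and –OCH3 → ester.
pendant –CHO: carbonyl C bonded to C and H → aldehyde.
pendant –CH2X: halogen on sp³ carbon → alkyl halide.
pendant –COCH3: carbonyl C bonded to two carbons → ketone.
pendant –CH2SH → thiol.
–C(=O)– with carbon on both sides → ketone.
pendant –OC(=O)CH3: an acyloxy group → ester.
pendant –CH2OH on an sp³ backbone C → alcohol.
–SH on an sp³ carbon → thiol.
No segment is a carboxylic acid: HOCH2 is alcohol, not carboxylic acid; CH(COOCH3) is ester, not carboxylic acid; CH(COOCH3) is ester, not carboxylic acid. → 0.

0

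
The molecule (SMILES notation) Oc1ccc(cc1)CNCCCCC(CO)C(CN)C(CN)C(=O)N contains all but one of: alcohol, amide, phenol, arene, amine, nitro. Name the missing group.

amide: present (CONH2 — –C(=O)NH2: carbonyl C bonded to C and to N → amide (the N is not a separate amine)).
phenol: present (HOC6H4 — –OH attached directly to an aromatic ring → phenol (not alcohol); the ring itself is an arene).
alcohol: present (CH(CH2OH) — pendant –CH2OH on an sp³ backbone C → alcohol).
arene: present (HOC6H4 — –OH attached directly to an aromatic ring → phenol (not alcohol); the ring itself is an arene).
amine: present (CH2NHCH2 — C–N–C with sp³ carbons and no adjacent C=O → amine (secondary)).
nitro: no segment matches this pattern.

nitro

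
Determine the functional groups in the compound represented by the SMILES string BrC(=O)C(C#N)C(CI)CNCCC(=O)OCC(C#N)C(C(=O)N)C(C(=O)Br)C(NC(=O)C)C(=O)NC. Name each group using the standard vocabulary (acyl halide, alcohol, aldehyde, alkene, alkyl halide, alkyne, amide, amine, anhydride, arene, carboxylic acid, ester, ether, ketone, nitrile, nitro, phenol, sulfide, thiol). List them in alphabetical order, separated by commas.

–C(=O)Br: carbonyl C bonded to C and to a halogen → acyl halide (not alkyl halide).
pendant –C≡N: nitrile.
pendant –CH2X: halogen on sp³ carbon → alkyl halide.
C–N–C with sp³ carbons and no adjacent C=O → amine (secondary).
–C(=O)–O–C with C on the carbonyl side → ester.
pendant –C≡N: nitrile.
pendant –CONH2: carbonyl C bonded to C and N → amide.
pendant –C(=O)X: carbonyl C bonded to C and halogen → acyl halide.
pendant –NHC(=O)CH3: N bonded to a carbonyl → amide (not amine).
–C(=O)NHCH3: carbonyl C bonded to C and to N → amide (the N is not an amine).

acyl halide, alkyl halide, amide, amine, ester, nitrile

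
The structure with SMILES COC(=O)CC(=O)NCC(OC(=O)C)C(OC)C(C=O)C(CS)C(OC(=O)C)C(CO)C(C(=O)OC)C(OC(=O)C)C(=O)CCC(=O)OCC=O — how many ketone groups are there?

1

Reading the structure from left to right:
  CH3OOC: CH3O–C(=O)–: carbonyl C bonded to C and to –OCH3 → ester (not ketone + ether).
  CH2CONHCH2: –C(=O)–N– linkage → amide (the N is not an amine).
  CH(OCOCH3): pendant –OC(=O)CH3: an acyloxy group → ester.
  CH(OCH3): pendant –OCH3: C–O–C with sp³ C, no adjacent C=O → ether.
  CH(CHO): pendant –CHO: carbonyl C bonded to C and H → aldehyde.
  CH(CH2SH): pendant –CH2SH → thiol.
  CH(OCOCH3): pendant –OC(=O)CH3: an acyloxy group → ester.
  CH(CH2OH): pendant –CH2OH on an sp³ backbone C → alcohol.
  CH(COOCH3): pendant –COOCH3: carbonyl C bonded to C and –OCH3 → ester.
  CH(OCOCH3): pendant –OC(=O)CH3: an acyloxy group → ester.
  CO: –C(=O)– with carbon on both sides → ketone.
  CH2COOCH2: –C(=O)–O–C with C on the carbonyl side → ester.
  CHO: terminal –CHO: carbonyl C bonded to H and C → aldehyde.
Ketone appears at: CO → 1.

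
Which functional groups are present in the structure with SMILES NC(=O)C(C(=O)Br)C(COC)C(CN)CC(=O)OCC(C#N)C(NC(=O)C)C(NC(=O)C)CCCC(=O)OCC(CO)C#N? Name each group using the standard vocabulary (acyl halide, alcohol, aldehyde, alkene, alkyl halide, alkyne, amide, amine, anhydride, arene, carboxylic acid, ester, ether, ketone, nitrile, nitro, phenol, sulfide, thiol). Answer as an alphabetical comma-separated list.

Taking each segment in turn:
  H2NCO: –C(=O)NH2: carbonyl C bonded to C and to N → amide (the N is not a separate amine).
  CH(COBr): pendant –C(=O)X: carbonyl C bonded to C and halogen → acyl halide.
  CH(CH2OCH3): pendant –CH2OCH3: C–O–C linkage → ether.
  CH(CH2NH2): pendant –CH2NH2: N on sp³ C, no adjacent C=O → amine.
  CH2COOCH2: –C(=O)–O–C with C on the carbonyl side → ester.
  CH(CN): pendant –C≡N: nitrile.
  CH(NHCOCH3): pendant –NHC(=O)CH3: N bonded to a carbonyl → amide (not amine).
  CH(NHCOCH3): pendant –NHC(=O)CH3: N bonded to a carbonyl → amide (not amine).
  CH2COOCH2: –C(=O)–O–C with C on the carbonyl side → ester.
  CH(CH2OH): pendant –CH2OH on an sp³ backbone C → alcohol.
  CN: –C≡N: carbon triple-bonded to nitrogen → nitrile.

acyl halide, alcohol, amide, amine, ester, ether, nitrile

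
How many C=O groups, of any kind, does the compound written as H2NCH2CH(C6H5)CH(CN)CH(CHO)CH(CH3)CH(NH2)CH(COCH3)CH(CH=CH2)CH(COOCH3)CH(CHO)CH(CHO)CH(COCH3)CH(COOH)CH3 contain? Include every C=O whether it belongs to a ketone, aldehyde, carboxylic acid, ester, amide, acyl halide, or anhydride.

7

CH(CHO): aldehyde, 1 C=O (running total 1).
CH(COCH3): ketone, 1 C=O (running total 2).
CH(COOCH3): ester, 1 C=O (running total 3).
CH(CHO): aldehyde, 1 C=O (running total 4).
CH(CHO): aldehyde, 1 C=O (running total 5).
CH(COCH3): ketone, 1 C=O (running total 6).
CH(COOH): carboxylic acid, 1 C=O (running total 7).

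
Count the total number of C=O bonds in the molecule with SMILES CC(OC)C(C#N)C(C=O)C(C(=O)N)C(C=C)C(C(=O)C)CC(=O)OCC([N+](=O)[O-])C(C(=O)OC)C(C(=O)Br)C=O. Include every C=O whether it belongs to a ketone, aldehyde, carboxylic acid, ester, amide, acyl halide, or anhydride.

7

CH(CHO): aldehyde, 1 C=O (running total 1).
CH(CONH2): amide, 1 C=O (running total 2).
CH(COCH3): ketone, 1 C=O (running total 3).
CH2COOCH2: ester, 1 C=O (running total 4).
CH(COOCH3): ester, 1 C=O (running total 5).
CH(COBr): acyl halide, 1 C=O (running total 6).
CHO: aldehyde, 1 C=O (running total 7).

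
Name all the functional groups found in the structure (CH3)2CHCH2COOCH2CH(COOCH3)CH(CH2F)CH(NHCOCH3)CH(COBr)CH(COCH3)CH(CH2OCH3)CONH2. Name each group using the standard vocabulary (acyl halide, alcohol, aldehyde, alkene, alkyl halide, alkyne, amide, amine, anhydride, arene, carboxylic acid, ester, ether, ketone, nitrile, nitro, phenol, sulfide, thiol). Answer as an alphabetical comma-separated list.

–C(=O)–O–C with C on the carbonyl side → ester.
pendant –COOCH3: carbonyl C bonded to C and –OCH3 → ester.
pendant –CH2X: halogen on sp³ carbon → alkyl halide.
pendant –NHC(=O)CH3: N bonded to a carbonyl → amide (not amine).
pendant –C(=O)X: carbonyl C bonded to C and halogen → acyl halide.
pendant –COCH3: carbonyl C bonded to two carbons → ketone.
pendant –CH2OCH3: C–O–C linkage → ether.
–C(=O)NH2: carbonyl C bonded to C and to N → amide (the N is not a separate amine).

acyl halide, alkyl halide, amide, ester, ether, ketone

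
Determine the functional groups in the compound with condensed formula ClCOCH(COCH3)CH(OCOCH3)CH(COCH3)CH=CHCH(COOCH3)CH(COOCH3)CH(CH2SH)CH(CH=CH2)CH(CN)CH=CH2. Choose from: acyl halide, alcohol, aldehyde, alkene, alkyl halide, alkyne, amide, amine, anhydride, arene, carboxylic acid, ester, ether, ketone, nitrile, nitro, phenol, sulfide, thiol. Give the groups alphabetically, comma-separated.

Taking each segment in turn:
  ClCO: –C(=O)Cl: carbonyl C bonded to C and to a halogen → acyl halide (not alkyl halide).
  CH(COCH3): pendant –COCH3: carbonyl C bonded to two carbons → ketone.
  CH(OCOCH3): pendant –OC(=O)CH3: an acyloxy group → ester.
  CH(COCH3): pendant –COCH3: carbonyl C bonded to two carbons → ketone.
  CH=CH: C=C double bond → alkene.
  CH(COOCH3): pendant –COOCH3: carbonyl C bonded to C and –OCH3 → ester.
  CH(COOCH3): pendant –COOCH3: carbonyl C bonded to C and –OCH3 → ester.
  CH(CH2SH): pendant –CH2SH → thiol.
  CH(CH=CH2): pendant –CH=CH2: C=C double bond → alkene.
  CH(CN): pendant –C≡N: nitrile.
  CH=CH2: C=C double bond → alkene.

acyl halide, alkene, ester, ketone, nitrile, thiol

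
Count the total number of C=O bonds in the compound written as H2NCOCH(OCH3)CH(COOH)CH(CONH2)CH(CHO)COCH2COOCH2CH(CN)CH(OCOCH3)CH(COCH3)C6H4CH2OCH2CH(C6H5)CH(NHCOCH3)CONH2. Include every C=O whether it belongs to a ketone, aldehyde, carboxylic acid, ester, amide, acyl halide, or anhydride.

H2NCO: amide, 1 C=O (running total 1).
CH(COOH): carboxylic acid, 1 C=O (running total 2).
CH(CONH2): amide, 1 C=O (running total 3).
CH(CHO): aldehyde, 1 C=O (running total 4).
CO: ketone, 1 C=O (running total 5).
CH2COOCH2: ester, 1 C=O (running total 6).
CH(OCOCH3): ester, 1 C=O (running total 7).
CH(COCH3): ketone, 1 C=O (running total 8).
CH(NHCOCH3): amide, 1 C=O (running total 9).
CONH2: amide, 1 C=O (running total 10).

10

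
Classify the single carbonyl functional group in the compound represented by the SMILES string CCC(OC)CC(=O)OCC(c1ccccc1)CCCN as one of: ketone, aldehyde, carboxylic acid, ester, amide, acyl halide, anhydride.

ester

The carbonyl is in the CH2COOCH2 segment: –C(=O)–O–C with C on the carbonyl side → ester.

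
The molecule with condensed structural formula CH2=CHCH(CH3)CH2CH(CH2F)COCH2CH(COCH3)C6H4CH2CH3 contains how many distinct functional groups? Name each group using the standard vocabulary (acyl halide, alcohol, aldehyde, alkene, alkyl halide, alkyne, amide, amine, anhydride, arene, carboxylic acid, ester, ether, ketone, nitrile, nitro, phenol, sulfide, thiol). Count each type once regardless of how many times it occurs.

Working along the chain:
  CH2=CH: C=C double bond → alkene.
  CH(CH2F): pendant –CH2X: halogen on sp³ carbon → alkyl halide.
  CO: –C(=O)– with carbon on both sides → ketone.
  CH(COCH3): pendant –COCH3: carbonyl C bonded to two carbons → ketone.
  C6H4: para-disubstituted benzene ring → arene.
Distinct types present: alkene, alkyl halide, arene, ketone.

4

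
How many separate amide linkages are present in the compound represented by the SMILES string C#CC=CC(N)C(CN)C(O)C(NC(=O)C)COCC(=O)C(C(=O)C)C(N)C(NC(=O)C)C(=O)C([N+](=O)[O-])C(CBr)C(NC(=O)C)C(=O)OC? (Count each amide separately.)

3

Taking each segment in turn:
  HC≡C: C≡C triple bond → alkyne.
  CH=CH: C=C double bond → alkene.
  CH(NH2): –NH2 on an sp³ carbon with no adjacent C=O → amine.
  CH(CH2NH2): pendant –CH2NH2: N on sp³ C, no adjacent C=O → amine.
  CH(OH): –OH on an sp³ carbon → alcohol (secondary).
  CH(NHCOCH3): pendant –NHC(=O)CH3: N bonded to a carbonyl → amide (not amine).
  CH2OCH2: C–O–C with sp³ carbons on both sides and no adjacent C=O → ether.
  CO: –C(=O)– with carbon on both sides → ketone.
  CH(COCH3): pendant –COCH3: carbonyl C bonded to two carbons → ketone.
  CH(NH2): –NH2 on an sp³ carbon with no adjacent C=O → amine.
  CH(NHCOCH3): pendant –NHC(=O)CH3: N bonded to a carbonyl → amide (not amine).
  CO: –C(=O)– with carbon on both sides → ketone.
  CH(NO2): –NO2 on an sp³ carbon → nitro (the N=O is not a carbonyl).
  CH(CH2Br): pendant –CH2X: halogen on sp³ carbon → alkyl halide.
  CH(NHCOCH3): pendant –NHC(=O)CH3: N bonded to a carbonyl → amide (not amine).
  COOCH3: –C(=O)OCH3: carbonyl C bonded to C and to –OCH3 → ester (not ketone + ether).
Amide appears at: CH(NHCOCH3), CH(NHCOCH3), CH(NHCOCH3) → 3.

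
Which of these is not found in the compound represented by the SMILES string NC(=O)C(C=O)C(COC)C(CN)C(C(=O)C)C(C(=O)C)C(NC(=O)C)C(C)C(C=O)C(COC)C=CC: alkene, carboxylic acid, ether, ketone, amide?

carboxylic acid

ether: present (CH(CH2OCH3) — pendant –CH2OCH3: C–O–C linkage → ether).
amide: present (H2NCO — –C(=O)NH2: carbonyl C bonded to C and to N → amide (the N is not a separate amine)).
ketone: present (CH(COCH3) — pendant –COCH3: carbonyl C bonded to two carbons → ketone).
alkene: present (CH=CH — C=C double bond → alkene).
carboxylic acid: absent. In each of H2NCO and CH(NHCOCH3), the carbonyl is bonded to nitrogen, not to –OH; that is an amide.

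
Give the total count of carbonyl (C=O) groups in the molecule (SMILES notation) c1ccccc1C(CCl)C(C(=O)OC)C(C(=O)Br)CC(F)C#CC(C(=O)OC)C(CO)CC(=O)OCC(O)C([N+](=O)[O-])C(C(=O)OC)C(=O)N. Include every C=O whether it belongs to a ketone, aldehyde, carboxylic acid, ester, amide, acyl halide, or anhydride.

CH(COOCH3): ester, 1 C=O (running total 1).
CH(COBr): acyl halide, 1 C=O (running total 2).
CH(COOCH3): ester, 1 C=O (running total 3).
CH2COOCH2: ester, 1 C=O (running total 4).
CH(COOCH3): ester, 1 C=O (running total 5).
CONH2: amide, 1 C=O (running total 6).

6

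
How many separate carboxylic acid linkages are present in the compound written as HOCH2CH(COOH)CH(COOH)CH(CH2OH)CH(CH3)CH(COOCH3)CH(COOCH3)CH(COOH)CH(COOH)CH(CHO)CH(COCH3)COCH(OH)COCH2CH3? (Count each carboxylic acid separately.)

4

HO– on an sp³ carbon → alcohol.
pendant –COOH: carbonyl C bonded to C and –OH → carboxylic acid.
pendant –COOH: carbonyl C bonded to C and –OH → carboxylic acid.
pendant –CH2OH on an sp³ backbone C → alcohol.
pendant –COOCH3: carbonyl C bonded to C and –OCH3 → ester.
pendant –COOCH3: carbonyl C bonded to C and –OCH3 → ester.
pendant –COOH: carbonyl C bonded to C and –OH → carboxylic acid.
pendant –COOH: carbonyl C bonded to C and –OH → carboxylic acid.
pendant –CHO: carbonyl C bonded to C and H → aldehyde.
pendant –COCH3: carbonyl C bonded to two carbons → ketone.
–C(=O)– with carbon on both sides → ketone.
–OH on an sp³ carbon → alcohol (secondary).
–C(=O)– with carbon on both sides → ketone.
Carboxylic acid appears at: CH(COOH), CH(COOH), CH(COOH), CH(COOH) → 4.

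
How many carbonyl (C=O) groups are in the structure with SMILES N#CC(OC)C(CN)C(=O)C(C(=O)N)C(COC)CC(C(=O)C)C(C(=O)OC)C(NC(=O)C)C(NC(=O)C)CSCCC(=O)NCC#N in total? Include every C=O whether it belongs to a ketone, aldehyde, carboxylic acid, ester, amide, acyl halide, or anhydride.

7

CO: ketone, 1 C=O (running total 1).
CH(CONH2): amide, 1 C=O (running total 2).
CH(COCH3): ketone, 1 C=O (running total 3).
CH(COOCH3): ester, 1 C=O (running total 4).
CH(NHCOCH3): amide, 1 C=O (running total 5).
CH(NHCOCH3): amide, 1 C=O (running total 6).
CH2CONHCH2: amide, 1 C=O (running total 7).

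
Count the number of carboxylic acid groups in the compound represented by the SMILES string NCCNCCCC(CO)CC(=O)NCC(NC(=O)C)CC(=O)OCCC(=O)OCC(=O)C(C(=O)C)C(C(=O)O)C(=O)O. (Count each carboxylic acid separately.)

–NH2 on an sp³ carbon with no adjacent C=O → amine.
C–N–C with sp³ carbons and no adjacent C=O → amine (secondary).
pendant –CH2OH on an sp³ backbone C → alcohol.
–C(=O)–N– linkage → amide (the N is not an amine).
pendant –NHC(=O)CH3: N bonded to a carbonyl → amide (not amine).
–C(=O)–O–C with C on the carbonyl side → ester.
–C(=O)–O–C with C on the carbonyl side → ester.
–C(=O)– with carbon on both sides → ketone.
pendant –COCH3: carbonyl C bonded to two carbons → ketone.
pendant –COOH: carbonyl C bonded to C and –OH → carboxylic acid.
–COOH: carbonyl C bonded to –OH and C → carboxylic acid (the –OH is not a separate alcohol).
Carboxylic acid appears at: CH(COOH), COOH → 2.

2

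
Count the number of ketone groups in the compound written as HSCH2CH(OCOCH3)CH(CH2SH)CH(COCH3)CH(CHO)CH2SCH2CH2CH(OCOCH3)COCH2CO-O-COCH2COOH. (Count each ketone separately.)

Working along the chain:
  HSCH2: –SH on an sp³ carbon → thiol.
  CH(OCOCH3): pendant –OC(=O)CH3: an acyloxy group → ester.
  CH(CH2SH): pendant –CH2SH → thiol.
  CH(COCH3): pendant –COCH3: carbonyl C bonded to two carbons → ketone.
  CH(CHO): pendant –CHO: carbonyl C bonded to C and H → aldehyde.
  CH2SCH2: C–S–C linkage → sulfide (thioether).
  CH(OCOCH3): pendant –OC(=O)CH3: an acyloxy group → ester.
  CO: –C(=O)– with carbon on both sides → ketone.
  CH2CO-O-COCH2: two acyl groups sharing one oxygen, –C(=O)–O–C(=O)– → anhydride.
  COOH: –COOH: carbonyl C bonded to –OH and C → carboxylic acid (the –OH is not a separate alcohol).
Ketone appears at: CH(COCH3), CO → 2.

2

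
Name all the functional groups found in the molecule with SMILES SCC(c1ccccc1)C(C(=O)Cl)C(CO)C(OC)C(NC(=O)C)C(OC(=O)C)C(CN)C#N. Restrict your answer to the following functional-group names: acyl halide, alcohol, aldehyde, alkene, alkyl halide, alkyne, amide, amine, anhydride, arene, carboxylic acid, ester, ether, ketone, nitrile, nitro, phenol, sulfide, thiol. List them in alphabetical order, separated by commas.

Working along the chain:
  HSCH2: –SH on an sp³ carbon → thiol.
  CH(C6H5): pendant –C6H5: benzene ring → arene.
  CH(COCl): pendant –C(=O)X: carbonyl C bonded to C and halogen → acyl halide.
  CH(CH2OH): pendant –CH2OH on an sp³ backbone C → alcohol.
  CH(OCH3): pendant –OCH3: C–O–C with sp³ C, no adjacent C=O → ether.
  CH(NHCOCH3): pendant –NHC(=O)CH3: N bonded to a carbonyl → amide (not amine).
  CH(OCOCH3): pendant –OC(=O)CH3: an acyloxy group → ester.
  CH(CH2NH2): pendant –CH2NH2: N on sp³ C, no adjacent C=O → amine.
  CN: –C≡N: carbon triple-bonded to nitrogen → nitrile.

acyl halide, alcohol, amide, amine, arene, ester, ether, nitrile, thiol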